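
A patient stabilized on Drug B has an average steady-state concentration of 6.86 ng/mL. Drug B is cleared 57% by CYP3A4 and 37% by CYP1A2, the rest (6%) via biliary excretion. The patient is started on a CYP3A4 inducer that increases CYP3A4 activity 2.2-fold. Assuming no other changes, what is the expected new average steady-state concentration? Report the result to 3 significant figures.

The CYP3A4 pathway (57% of clearance) increases to 2.2× activity: 0.57 × 2.2 = 1.254.
CYP1A2 (37%) and the residual 6% are unaffected.
New clearance relative to baseline: 1.254 + 0.37 + 0.06 = 1.684.
With dosing unchanged, average steady-state concentration scales as 1/CL: 6.86 / 1.684 = 4.07 ng/mL.

4.07 ng/mL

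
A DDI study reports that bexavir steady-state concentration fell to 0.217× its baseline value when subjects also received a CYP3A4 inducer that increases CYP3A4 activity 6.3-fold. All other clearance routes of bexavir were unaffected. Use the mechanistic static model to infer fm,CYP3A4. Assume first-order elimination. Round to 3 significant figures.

0.681

CL'/CL = 1 / 0.217 = 4.608
6.3·fm + (1 − fm) = 4.608
fm = (4.608 − 1) / (6.3 − 1) = 0.681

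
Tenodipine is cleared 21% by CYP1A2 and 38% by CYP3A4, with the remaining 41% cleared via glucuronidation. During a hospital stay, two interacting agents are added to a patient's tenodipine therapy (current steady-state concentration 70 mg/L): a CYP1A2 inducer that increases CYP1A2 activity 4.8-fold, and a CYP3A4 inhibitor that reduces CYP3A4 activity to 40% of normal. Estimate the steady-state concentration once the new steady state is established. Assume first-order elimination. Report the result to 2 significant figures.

45 mg/L

The CYP1A2 pathway (21% of clearance) is boosted to 4.8× activity: 0.21 × 4.8 = 1.008.
The CYP3A4 pathway (38% of clearance) drops to 0.4× activity: 0.38 × 0.4 = 0.152.
The remaining 41% of clearance is unaffected.
New clearance relative to baseline: 1.008 + 0.152 + 0.41 = 1.57.
Steady-state concentration ∝ 1/CL: new value = 70 / 1.57 = 45 mg/L.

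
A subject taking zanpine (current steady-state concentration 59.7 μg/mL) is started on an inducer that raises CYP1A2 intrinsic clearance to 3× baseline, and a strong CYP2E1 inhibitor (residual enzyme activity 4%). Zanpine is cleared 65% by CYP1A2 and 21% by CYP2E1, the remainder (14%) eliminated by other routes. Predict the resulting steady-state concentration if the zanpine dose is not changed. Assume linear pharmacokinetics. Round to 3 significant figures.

28.5 μg/mL

The CYP1A2 pathway (65% of clearance) rises to 3× activity: 0.65 × 3 = 1.95.
The CYP2E1 pathway (21% of clearance) drops to 0.04× activity: 0.21 × 0.04 = 0.0084.
Non-CYP routes (14%) are unchanged.
Relative clearance = 1.95 + 0.0084 + 0.14 = 2.0984.
New steady-state concentration = 59.7 / 2.0984 = 28.5 μg/mL (concentration scales inversely with clearance).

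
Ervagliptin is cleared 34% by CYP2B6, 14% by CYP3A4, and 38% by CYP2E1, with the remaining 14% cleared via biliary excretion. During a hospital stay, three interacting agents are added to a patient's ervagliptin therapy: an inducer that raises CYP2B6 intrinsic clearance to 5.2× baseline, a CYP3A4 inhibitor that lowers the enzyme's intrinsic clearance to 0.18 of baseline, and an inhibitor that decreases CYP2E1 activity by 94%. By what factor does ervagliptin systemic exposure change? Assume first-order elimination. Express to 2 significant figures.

0.51

The CYP2B6 pathway (34% of clearance) is boosted to 5.2× activity: 0.34 × 5.2 = 1.768.
The CYP3A4 pathway (14% of clearance) drops to 0.18× activity: 0.14 × 0.18 = 0.0252.
The CYP2E1 pathway (38% of clearance) drops to 0.06× activity: 0.38 × 0.06 = 0.0228.
The remaining 14% of clearance is unaffected.
New clearance relative to baseline: 1.768 + 0.0252 + 0.0228 + 0.14 = 1.956.
Because systemic exposure varies inversely with clearance, the combined effect is 1 / 1.956 = 0.51.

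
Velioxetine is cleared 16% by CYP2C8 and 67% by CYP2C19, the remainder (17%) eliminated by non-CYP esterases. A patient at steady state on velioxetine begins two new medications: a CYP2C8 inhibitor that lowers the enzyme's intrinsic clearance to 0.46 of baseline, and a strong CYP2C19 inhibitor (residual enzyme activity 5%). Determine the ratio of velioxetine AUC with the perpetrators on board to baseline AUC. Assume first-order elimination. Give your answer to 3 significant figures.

The CYP2C8 pathway (16% of clearance) falls to 0.46× activity: 0.16 × 0.46 = 0.0736.
The CYP2C19 pathway (67% of clearance) is reduced to 0.05× activity: 0.67 × 0.05 = 0.0335.
The remaining 17% of clearance is unaffected.
CL_new/CL_old = 0.0736 + 0.0335 + 0.17 = 0.2771.
Because AUC varies inversely with clearance, the combined effect is 1 / 0.2771 = 3.61.

3.61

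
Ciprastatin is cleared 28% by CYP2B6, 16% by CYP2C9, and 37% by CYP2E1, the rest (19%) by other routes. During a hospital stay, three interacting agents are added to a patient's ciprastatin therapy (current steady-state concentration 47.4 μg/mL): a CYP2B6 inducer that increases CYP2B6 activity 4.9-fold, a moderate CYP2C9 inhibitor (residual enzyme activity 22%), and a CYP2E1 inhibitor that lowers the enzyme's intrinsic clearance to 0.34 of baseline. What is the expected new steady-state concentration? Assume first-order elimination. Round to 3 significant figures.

The CYP2B6 pathway (28% of clearance) is boosted to 4.9× activity: 0.28 × 4.9 = 1.372.
The CYP2C9 pathway (16% of clearance) falls to 0.22× activity: 0.16 × 0.22 = 0.0352.
The CYP2E1 pathway (37% of clearance) drops to 0.34× activity: 0.37 × 0.34 = 0.1258.
The remaining 19% of clearance is unaffected.
Relative clearance = 1.372 + 0.0352 + 0.1258 + 0.19 = 1.723.
Dividing the baseline by the relative clearance: 47.4 / 1.723 = 27.5 μg/mL.

27.5 μg/mL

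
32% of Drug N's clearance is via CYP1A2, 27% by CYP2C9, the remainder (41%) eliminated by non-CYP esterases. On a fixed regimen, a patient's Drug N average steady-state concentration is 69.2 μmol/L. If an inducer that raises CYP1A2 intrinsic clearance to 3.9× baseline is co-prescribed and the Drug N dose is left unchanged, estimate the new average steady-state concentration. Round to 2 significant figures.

36 μmol/L

The CYP1A2 pathway (32% of clearance) is boosted to 3.9× activity: 0.32 × 3.9 = 1.248.
CYP2C9 (27%) and the residual 41% are unaffected.
CL_new/CL_old = 1.248 + 0.27 + 0.41 = 1.928.
Average steady-state concentration ∝ 1/CL, so new value = 69.2 / 1.928 = 36 μmol/L.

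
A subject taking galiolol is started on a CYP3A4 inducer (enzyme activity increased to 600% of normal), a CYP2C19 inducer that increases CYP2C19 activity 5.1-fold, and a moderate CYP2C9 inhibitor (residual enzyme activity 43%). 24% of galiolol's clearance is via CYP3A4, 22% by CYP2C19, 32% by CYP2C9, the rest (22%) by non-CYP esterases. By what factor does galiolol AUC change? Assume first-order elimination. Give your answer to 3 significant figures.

The CYP3A4 pathway (24% of clearance) is boosted to 6× activity: 0.24 × 6 = 1.44.
The CYP2C19 pathway (22% of clearance) increases to 5.1× activity: 0.22 × 5.1 = 1.122.
The CYP2C9 pathway (32% of clearance) drops to 0.43× activity: 0.32 × 0.43 = 0.1376.
The remaining 22% of clearance is unaffected.
Relative clearance = 1.44 + 1.122 + 0.1376 + 0.22 = 2.9196.
Net AUC ratio = 1 / 2.9196 = 0.343.

0.343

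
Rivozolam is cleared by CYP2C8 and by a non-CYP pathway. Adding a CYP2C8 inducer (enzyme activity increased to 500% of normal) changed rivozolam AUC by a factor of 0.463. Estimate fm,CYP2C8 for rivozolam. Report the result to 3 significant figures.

Write x for the fraction cleared via CYP2C8. The observed AUC change means clearance rose to 1/0.463 = 2.16 of baseline.
Setting x·5 + (1 − x) = 2.16 and solving: x = (2.16 − 1)/(5 − 1) = 0.290.

0.290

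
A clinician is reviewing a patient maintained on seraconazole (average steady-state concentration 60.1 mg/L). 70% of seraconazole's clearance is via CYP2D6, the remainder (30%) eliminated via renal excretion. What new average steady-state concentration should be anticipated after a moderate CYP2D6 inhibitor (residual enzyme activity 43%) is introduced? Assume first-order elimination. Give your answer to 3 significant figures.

100 mg/L

CYP2D6: 0.7 × 0.43 = 0.301
Other: 0.3 (unchanged)
New clearance relative to baseline: 0.301 + 0.3 = 0.601.
Average steady-state concentration ∝ 1/CL, so new value = 60.1 / 0.601 = 100 mg/L.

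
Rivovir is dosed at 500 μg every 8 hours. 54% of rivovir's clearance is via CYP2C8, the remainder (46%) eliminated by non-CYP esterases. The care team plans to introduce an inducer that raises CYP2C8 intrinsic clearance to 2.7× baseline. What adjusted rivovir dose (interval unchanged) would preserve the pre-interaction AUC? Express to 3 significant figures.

959 μg

The CYP2C8 pathway (54% of clearance) increases to 2.7× activity: 0.54 × 2.7 = 1.458.
The remaining 46% of clearance is unaffected.
CL_new/CL_old = 1.458 + 0.46 = 1.918.
Css,avg = (dose rate)/CL, so holding Css fixed requires dose ∝ CL: 500 × 1.918 = 959 μg.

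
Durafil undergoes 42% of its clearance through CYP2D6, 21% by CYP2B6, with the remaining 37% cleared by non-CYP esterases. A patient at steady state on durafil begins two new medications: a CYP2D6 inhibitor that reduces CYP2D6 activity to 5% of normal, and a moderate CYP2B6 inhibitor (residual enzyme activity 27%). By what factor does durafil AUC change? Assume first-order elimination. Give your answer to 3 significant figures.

The CYP2D6 pathway (42% of clearance) drops to 0.05× activity: 0.42 × 0.05 = 0.021.
The CYP2B6 pathway (21% of clearance) drops to 0.27× activity: 0.21 × 0.27 = 0.0567.
The remaining 37% of clearance is unaffected.
Relative clearance = 0.021 + 0.0567 + 0.37 = 0.4477.
Net AUC ratio = 1 / 0.4477 = 2.23.

2.23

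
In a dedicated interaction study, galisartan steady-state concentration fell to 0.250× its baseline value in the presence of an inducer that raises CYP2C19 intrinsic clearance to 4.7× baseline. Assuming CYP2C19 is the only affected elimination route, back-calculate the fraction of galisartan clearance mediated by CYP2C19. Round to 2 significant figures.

Call the CYP2C19 fraction fm. After the interaction, CL_new/CL_old = fm × 4.7 + (1 − fm).
Steady-state concentration ratio = 1 / (new CL fraction), so new CL fraction = 1 / 0.250 = 4.
fm × 4.7 + 1 − fm = 4  ⇒  fm × (4.7 − 1) = 3  ⇒  fm = 0.81.

0.81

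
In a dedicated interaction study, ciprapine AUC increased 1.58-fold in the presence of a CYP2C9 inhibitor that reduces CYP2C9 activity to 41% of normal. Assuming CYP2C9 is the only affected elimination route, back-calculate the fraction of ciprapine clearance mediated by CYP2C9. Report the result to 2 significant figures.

CL'/CL = 1 / 1.58 = 0.6329
0.41·fm + (1 − fm) = 0.6329
fm = (0.6329 − 1) / (0.41 − 1) = 0.62

0.62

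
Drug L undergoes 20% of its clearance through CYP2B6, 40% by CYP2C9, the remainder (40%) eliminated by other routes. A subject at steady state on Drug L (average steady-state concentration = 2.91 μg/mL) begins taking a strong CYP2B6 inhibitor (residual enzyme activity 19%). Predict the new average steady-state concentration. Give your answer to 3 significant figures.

The CYP2B6 pathway (20% of clearance) is reduced to 0.19× activity: 0.2 × 0.19 = 0.038.
CYP2C9 (40%) and the residual 40% are unaffected.
Relative clearance = 0.038 + 0.4 + 0.4 = 0.838.
With dosing unchanged, average steady-state concentration scales as 1/CL: 2.91 / 0.838 = 3.47 μg/mL.

3.47 μg/mL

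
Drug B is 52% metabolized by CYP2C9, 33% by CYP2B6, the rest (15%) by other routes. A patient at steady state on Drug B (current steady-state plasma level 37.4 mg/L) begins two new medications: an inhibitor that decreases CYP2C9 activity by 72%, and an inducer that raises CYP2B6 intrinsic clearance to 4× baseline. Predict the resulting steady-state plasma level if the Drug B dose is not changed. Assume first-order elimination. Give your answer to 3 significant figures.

23.1 mg/L

CYP2C9: 0.52 × 0.28 = 0.1456
CYP2B6: 0.33 × 4 = 1.32
Other: 0.15 (unchanged)
New clearance relative to baseline: 0.1456 + 1.32 + 0.15 = 1.6156.
Dividing the baseline by the relative clearance: 37.4 / 1.6156 = 23.1 mg/L.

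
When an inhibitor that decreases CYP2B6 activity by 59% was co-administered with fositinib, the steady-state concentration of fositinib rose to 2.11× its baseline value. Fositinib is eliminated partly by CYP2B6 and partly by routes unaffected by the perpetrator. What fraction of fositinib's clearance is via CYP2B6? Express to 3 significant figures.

Write x for the fraction cleared via CYP2B6. The observed steady-state concentration change means clearance fell to 1/2.11 = 0.4739 of baseline.
Only the CYP2B6 route changed, so 0.4739 = x·0.41 + (1 − x), giving x = 0.892.

0.892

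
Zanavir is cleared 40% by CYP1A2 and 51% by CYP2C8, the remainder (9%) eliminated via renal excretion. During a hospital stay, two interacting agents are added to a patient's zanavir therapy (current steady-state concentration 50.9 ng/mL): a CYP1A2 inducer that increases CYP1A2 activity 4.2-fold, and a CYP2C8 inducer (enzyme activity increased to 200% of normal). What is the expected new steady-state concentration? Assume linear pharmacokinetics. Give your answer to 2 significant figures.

18 ng/mL

CYP1A2: 0.4 × 4.2 = 1.68
CYP2C8: 0.51 × 2 = 1.02
Other: 0.09 (unchanged)
Relative clearance = 1.68 + 1.02 + 0.09 = 2.79.
Dividing the baseline by the relative clearance: 50.9 / 2.79 = 18 ng/mL.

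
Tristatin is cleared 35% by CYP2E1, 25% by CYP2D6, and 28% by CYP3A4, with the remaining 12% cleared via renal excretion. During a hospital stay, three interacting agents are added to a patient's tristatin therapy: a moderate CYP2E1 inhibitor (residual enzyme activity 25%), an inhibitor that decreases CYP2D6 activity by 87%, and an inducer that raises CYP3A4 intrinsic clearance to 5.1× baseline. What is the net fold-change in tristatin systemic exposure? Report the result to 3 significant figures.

0.600

The CYP2E1 pathway (35% of clearance) drops to 0.25× activity: 0.35 × 0.25 = 0.0875.
The CYP2D6 pathway (25% of clearance) drops to 0.13× activity: 0.25 × 0.13 = 0.0325.
The CYP3A4 pathway (28% of clearance) is boosted to 5.1× activity: 0.28 × 5.1 = 1.428.
The remaining 12% of clearance is unaffected.
New clearance relative to baseline: 0.0875 + 0.0325 + 1.428 + 0.12 = 1.668.
Net systemic exposure ratio = 1 / 1.668 = 0.600.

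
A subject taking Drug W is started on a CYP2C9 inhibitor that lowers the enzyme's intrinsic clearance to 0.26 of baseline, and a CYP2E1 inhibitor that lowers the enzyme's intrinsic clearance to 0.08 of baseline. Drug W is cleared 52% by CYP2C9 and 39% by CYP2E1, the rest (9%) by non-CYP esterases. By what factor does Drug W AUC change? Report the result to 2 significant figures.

3.9

The CYP2C9 pathway (52% of clearance) falls to 0.26× activity: 0.52 × 0.26 = 0.1352.
The CYP2E1 pathway (39% of clearance) drops to 0.08× activity: 0.39 × 0.08 = 0.0312.
The remaining 9% of clearance is unaffected.
New clearance relative to baseline: 0.1352 + 0.0312 + 0.09 = 0.2564.
AUC ∝ 1/CL: fold-change = 1 / 0.2564 = 3.9.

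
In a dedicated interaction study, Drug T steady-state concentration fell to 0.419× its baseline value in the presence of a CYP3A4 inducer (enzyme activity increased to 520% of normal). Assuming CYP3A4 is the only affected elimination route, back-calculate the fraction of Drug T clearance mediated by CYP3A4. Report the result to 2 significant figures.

Let fm be the CYP3A4 fraction. New clearance relative to baseline = fm × 5.2 + (1 − fm).
Steady-state concentration ratio = 1 / (new CL fraction), so new CL fraction = 1 / 0.419 = 2.387.
fm × 5.2 + 1 − fm = 2.387  ⇒  fm × (5.2 − 1) = 1.387  ⇒  fm = 0.33.

0.33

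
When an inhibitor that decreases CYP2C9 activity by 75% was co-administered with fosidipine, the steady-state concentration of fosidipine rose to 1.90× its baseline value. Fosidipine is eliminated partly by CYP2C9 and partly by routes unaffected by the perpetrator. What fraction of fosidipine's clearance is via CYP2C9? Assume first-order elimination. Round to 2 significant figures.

0.63

CL'/CL = 1 / 1.90 = 0.5263
0.25·fm + (1 − fm) = 0.5263
fm = (0.5263 − 1) / (0.25 − 1) = 0.63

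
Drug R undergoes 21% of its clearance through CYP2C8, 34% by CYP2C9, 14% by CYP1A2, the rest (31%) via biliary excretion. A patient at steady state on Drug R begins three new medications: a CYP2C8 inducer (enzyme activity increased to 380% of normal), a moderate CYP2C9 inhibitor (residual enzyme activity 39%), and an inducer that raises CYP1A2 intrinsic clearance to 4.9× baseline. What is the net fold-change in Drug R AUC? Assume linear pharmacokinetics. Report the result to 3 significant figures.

0.519

The CYP2C8 pathway (21% of clearance) increases to 3.8× activity: 0.21 × 3.8 = 0.798.
The CYP2C9 pathway (34% of clearance) is reduced to 0.39× activity: 0.34 × 0.39 = 0.1326.
The CYP1A2 pathway (14% of clearance) is boosted to 4.9× activity: 0.14 × 4.9 = 0.686.
Non-CYP routes (31%) are unchanged.
Relative clearance = 0.798 + 0.1326 + 0.686 + 0.31 = 1.9266.
AUC ∝ 1/CL: fold-change = 1 / 1.9266 = 0.519.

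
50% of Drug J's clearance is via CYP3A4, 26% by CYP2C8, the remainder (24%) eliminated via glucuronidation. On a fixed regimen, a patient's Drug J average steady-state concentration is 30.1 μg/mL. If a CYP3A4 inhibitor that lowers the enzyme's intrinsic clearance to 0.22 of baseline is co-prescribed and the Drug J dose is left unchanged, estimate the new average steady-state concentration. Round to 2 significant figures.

49 μg/mL

The CYP3A4 pathway (50% of clearance) is reduced to 0.22× activity: 0.5 × 0.22 = 0.11.
CYP2C8 (26%) and the residual 24% are unaffected.
New clearance relative to baseline: 0.11 + 0.26 + 0.24 = 0.61.
Average steady-state concentration ∝ 1/CL, so new value = 30.1 / 0.61 = 49 μg/mL.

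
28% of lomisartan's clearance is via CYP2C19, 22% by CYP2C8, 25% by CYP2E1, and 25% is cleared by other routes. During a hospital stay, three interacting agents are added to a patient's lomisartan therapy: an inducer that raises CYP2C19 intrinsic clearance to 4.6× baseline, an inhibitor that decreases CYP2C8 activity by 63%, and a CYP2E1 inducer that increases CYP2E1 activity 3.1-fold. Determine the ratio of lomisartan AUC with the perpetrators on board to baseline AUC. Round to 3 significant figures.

The CYP2C19 pathway (28% of clearance) increases to 4.6× activity: 0.28 × 4.6 = 1.288.
The CYP2C8 pathway (22% of clearance) drops to 0.37× activity: 0.22 × 0.37 = 0.0814.
The CYP2E1 pathway (25% of clearance) is boosted to 3.1× activity: 0.25 × 3.1 = 0.775.
The remaining 25% of clearance is unaffected.
Relative clearance = 1.288 + 0.0814 + 0.775 + 0.25 = 2.3944.
Because AUC varies inversely with clearance, the combined effect is 1 / 2.3944 = 0.418.

0.418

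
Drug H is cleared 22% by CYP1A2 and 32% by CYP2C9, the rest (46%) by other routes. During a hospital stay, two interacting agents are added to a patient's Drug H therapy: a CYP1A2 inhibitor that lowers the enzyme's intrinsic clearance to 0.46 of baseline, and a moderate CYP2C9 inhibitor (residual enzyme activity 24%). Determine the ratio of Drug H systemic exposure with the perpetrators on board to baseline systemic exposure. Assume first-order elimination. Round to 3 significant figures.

CYP1A2: 0.22 × 0.46 = 0.1012
CYP2C9: 0.32 × 0.24 = 0.0768
Other: 0.46 (unchanged)
New clearance relative to baseline: 0.1012 + 0.0768 + 0.46 = 0.638.
Net systemic exposure ratio = 1 / 0.638 = 1.57.

1.57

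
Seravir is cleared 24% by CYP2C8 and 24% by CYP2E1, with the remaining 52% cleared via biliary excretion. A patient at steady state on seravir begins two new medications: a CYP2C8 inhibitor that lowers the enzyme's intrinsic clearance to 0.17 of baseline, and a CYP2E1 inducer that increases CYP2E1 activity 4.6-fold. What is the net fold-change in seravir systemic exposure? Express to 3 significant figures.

0.601

The CYP2C8 pathway (24% of clearance) falls to 0.17× activity: 0.24 × 0.17 = 0.0408.
The CYP2E1 pathway (24% of clearance) rises to 4.6× activity: 0.24 × 4.6 = 1.104.
Non-CYP routes (52%) are unchanged.
CL_new/CL_old = 0.0408 + 1.104 + 0.52 = 1.6648.
Net systemic exposure ratio = 1 / 1.6648 = 0.601.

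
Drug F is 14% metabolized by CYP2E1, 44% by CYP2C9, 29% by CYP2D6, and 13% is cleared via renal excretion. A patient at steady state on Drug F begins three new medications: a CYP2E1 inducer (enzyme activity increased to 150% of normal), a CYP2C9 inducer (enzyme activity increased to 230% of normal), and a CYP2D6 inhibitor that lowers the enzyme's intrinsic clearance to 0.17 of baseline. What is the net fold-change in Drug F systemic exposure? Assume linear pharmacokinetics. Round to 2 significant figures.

0.71

The CYP2E1 pathway (14% of clearance) is boosted to 1.5× activity: 0.14 × 1.5 = 0.21.
The CYP2C9 pathway (44% of clearance) increases to 2.3× activity: 0.44 × 2.3 = 1.012.
The CYP2D6 pathway (29% of clearance) is reduced to 0.17× activity: 0.29 × 0.17 = 0.0493.
The remaining 13% of clearance is unaffected.
Relative clearance = 0.21 + 1.012 + 0.0493 + 0.13 = 1.4013.
Systemic exposure ∝ 1/CL: fold-change = 1 / 1.4013 = 0.71.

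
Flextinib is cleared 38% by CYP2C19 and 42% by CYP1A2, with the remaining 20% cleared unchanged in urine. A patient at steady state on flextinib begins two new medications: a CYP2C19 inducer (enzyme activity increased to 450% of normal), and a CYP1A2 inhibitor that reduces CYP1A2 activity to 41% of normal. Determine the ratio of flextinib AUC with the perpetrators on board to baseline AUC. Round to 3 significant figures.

0.480

CYP2C19: 0.38 × 4.5 = 1.71
CYP1A2: 0.42 × 0.41 = 0.1722
Other: 0.2 (unchanged)
New clearance relative to baseline: 1.71 + 0.1722 + 0.2 = 2.0822.
Net AUC ratio = 1 / 2.0822 = 0.480.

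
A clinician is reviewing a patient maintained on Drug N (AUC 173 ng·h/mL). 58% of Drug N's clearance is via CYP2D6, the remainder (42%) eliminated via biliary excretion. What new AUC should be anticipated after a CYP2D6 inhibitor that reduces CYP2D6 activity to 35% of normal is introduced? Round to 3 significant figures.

278 ng·h/mL

The CYP2D6 pathway (58% of clearance) falls to 0.35× activity: 0.58 × 0.35 = 0.203.
Non-CYP routes (42%) are unchanged.
New clearance relative to baseline: 0.203 + 0.42 = 0.623.
With dosing unchanged, AUC scales as 1/CL: 173 / 0.623 = 278 ng·h/mL.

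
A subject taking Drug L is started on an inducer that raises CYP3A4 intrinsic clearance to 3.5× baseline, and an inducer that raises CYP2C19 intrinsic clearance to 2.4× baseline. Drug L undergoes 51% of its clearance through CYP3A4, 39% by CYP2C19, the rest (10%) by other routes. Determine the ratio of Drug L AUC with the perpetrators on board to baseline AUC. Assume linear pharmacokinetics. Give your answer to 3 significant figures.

0.354

CYP3A4: 0.51 × 3.5 = 1.785
CYP2C19: 0.39 × 2.4 = 0.936
Other: 0.1 (unchanged)
New clearance relative to baseline: 1.785 + 0.936 + 0.1 = 2.821.
Because AUC varies inversely with clearance, the combined effect is 1 / 2.821 = 0.354.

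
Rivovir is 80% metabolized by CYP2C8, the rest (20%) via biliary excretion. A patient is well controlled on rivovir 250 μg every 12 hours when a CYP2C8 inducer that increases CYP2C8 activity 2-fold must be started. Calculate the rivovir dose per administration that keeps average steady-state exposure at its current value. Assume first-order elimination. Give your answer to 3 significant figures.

The CYP2C8 pathway (80% of clearance) is boosted to 2× activity: 0.8 × 2 = 1.6.
Non-CYP routes (20%) are unchanged.
CL_new/CL_old = 1.6 + 0.2 = 1.8.
Exposure is unchanged when dose changes in proportion to clearance. New dose = 250 μg × 1.8 = 450 μg.

450 μg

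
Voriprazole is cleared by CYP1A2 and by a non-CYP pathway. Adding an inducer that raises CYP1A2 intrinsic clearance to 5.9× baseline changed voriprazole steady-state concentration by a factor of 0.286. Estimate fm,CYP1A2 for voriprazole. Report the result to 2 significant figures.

Call the CYP1A2 fraction fm. After the interaction, CL_new/CL_old = fm × 5.9 + (1 − fm).
Steady-state concentration ratio = 1 / (new CL fraction), so new CL fraction = 1 / 0.286 = 3.497.
fm × 5.9 + 1 − fm = 3.497  ⇒  fm × (5.9 − 1) = 2.497  ⇒  fm = 0.51.

0.51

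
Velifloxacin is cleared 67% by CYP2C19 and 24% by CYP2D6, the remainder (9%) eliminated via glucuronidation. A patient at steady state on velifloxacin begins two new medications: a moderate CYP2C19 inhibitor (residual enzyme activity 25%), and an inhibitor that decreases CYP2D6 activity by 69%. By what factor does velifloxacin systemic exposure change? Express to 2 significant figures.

3.0

The CYP2C19 pathway (67% of clearance) drops to 0.25× activity: 0.67 × 0.25 = 0.1675.
The CYP2D6 pathway (24% of clearance) drops to 0.31× activity: 0.24 × 0.31 = 0.0744.
The remaining 9% of clearance is unaffected.
Relative clearance = 0.1675 + 0.0744 + 0.09 = 0.3319.
Because systemic exposure varies inversely with clearance, the combined effect is 1 / 0.3319 = 3.0.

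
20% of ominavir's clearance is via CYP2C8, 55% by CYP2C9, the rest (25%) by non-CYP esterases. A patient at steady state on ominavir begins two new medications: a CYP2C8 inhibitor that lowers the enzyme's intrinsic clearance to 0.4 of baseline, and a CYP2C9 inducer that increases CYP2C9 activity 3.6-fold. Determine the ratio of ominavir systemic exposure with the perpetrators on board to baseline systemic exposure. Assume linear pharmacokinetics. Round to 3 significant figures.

The CYP2C8 pathway (20% of clearance) falls to 0.4× activity: 0.2 × 0.4 = 0.08.
The CYP2C9 pathway (55% of clearance) rises to 3.6× activity: 0.55 × 3.6 = 1.98.
Non-CYP routes (25%) are unchanged.
New clearance relative to baseline: 0.08 + 1.98 + 0.25 = 2.31.
Because systemic exposure varies inversely with clearance, the combined effect is 1 / 2.31 = 0.433.

0.433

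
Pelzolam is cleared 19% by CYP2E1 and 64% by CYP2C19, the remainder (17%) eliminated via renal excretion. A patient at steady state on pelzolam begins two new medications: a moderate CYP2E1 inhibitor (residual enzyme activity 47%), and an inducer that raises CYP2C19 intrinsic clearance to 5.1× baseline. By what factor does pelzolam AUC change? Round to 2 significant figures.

0.28

The CYP2E1 pathway (19% of clearance) is reduced to 0.47× activity: 0.19 × 0.47 = 0.0893.
The CYP2C19 pathway (64% of clearance) is boosted to 5.1× activity: 0.64 × 5.1 = 3.264.
The remaining 17% of clearance is unaffected.
New clearance relative to baseline: 0.0893 + 3.264 + 0.17 = 3.5233.
Net AUC ratio = 1 / 3.5233 = 0.28.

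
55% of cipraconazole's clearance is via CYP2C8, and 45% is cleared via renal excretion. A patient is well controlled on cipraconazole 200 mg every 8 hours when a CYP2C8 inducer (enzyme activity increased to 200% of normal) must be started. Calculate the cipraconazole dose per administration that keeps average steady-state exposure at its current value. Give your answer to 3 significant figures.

The CYP2C8 pathway (55% of clearance) is boosted to 2× activity: 0.55 × 2 = 1.1.
Non-CYP routes (45%) are unchanged.
CL_new/CL_old = 1.1 + 0.45 = 1.55.
Css,avg = (dose rate)/CL, so holding Css fixed requires dose ∝ CL: 200 × 1.55 = 310 mg.

310 mg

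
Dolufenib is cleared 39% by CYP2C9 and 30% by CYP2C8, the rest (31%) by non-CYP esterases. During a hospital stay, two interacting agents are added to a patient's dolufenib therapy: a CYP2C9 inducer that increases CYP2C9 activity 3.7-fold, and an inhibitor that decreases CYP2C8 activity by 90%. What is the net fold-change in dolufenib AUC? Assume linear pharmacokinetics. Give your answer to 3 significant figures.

0.561

CYP2C9: 0.39 × 3.7 = 1.443
CYP2C8: 0.3 × 0.1 = 0.03
Other: 0.31 (unchanged)
New clearance relative to baseline: 1.443 + 0.03 + 0.31 = 1.783.
Because AUC varies inversely with clearance, the combined effect is 1 / 1.783 = 0.561.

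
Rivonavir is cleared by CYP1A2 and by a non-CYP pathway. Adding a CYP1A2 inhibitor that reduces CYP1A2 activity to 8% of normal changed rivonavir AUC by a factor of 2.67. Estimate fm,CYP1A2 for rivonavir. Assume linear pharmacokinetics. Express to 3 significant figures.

0.680

CL'/CL = 1 / 2.67 = 0.3745
0.08·fm + (1 − fm) = 0.3745
fm = (0.3745 − 1) / (0.08 − 1) = 0.680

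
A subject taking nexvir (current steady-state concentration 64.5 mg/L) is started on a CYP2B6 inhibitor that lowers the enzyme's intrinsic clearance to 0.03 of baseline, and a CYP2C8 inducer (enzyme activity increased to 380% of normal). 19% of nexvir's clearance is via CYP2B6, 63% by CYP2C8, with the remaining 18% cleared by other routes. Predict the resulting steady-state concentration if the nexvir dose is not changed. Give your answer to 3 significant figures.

The CYP2B6 pathway (19% of clearance) falls to 0.03× activity: 0.19 × 0.03 = 0.0057.
The CYP2C8 pathway (63% of clearance) increases to 3.8× activity: 0.63 × 3.8 = 2.394.
The remaining 18% of clearance is unaffected.
Relative clearance = 0.0057 + 2.394 + 0.18 = 2.5797.
Dividing the baseline by the relative clearance: 64.5 / 2.5797 = 25.0 mg/L.

25.0 mg/L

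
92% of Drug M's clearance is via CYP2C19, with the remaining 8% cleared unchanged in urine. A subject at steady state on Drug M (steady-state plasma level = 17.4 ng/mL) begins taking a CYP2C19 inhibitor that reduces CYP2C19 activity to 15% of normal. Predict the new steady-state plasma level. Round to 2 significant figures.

CYP2C19: 0.92 × 0.15 = 0.138
Other: 0.08 (unchanged)
CL_new/CL_old = 0.138 + 0.08 = 0.218.
New steady-state plasma level = baseline ÷ relative clearance = 17.4 / 0.218 = 80 ng/mL.

80 ng/mL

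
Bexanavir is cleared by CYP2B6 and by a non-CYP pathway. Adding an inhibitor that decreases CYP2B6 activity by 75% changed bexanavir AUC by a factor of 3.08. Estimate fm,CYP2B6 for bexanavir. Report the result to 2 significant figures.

0.90

CL'/CL = 1 / 3.08 = 0.3247
0.25·fm + (1 − fm) = 0.3247
fm = (0.3247 − 1) / (0.25 − 1) = 0.90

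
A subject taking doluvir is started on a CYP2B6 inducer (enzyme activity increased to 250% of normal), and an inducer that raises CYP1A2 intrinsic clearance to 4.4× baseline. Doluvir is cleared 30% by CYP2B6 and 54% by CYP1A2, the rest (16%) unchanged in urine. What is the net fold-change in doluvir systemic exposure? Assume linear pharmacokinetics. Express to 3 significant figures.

0.304

CYP2B6: 0.3 × 2.5 = 0.75
CYP1A2: 0.54 × 4.4 = 2.376
Other: 0.16 (unchanged)
New clearance relative to baseline: 0.75 + 2.376 + 0.16 = 3.286.
Net systemic exposure ratio = 1 / 3.286 = 0.304.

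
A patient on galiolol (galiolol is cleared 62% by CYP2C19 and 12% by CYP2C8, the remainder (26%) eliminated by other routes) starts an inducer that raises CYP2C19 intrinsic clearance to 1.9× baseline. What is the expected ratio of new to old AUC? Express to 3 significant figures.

0.642

The CYP2C19 pathway (62% of clearance) rises to 1.9× activity: 0.62 × 1.9 = 1.178.
CYP2C8 (12%) and the residual 26% are unaffected.
CL_new/CL_old = 1.178 + 0.12 + 0.26 = 1.558.
Since AUC ∝ 1/CL, the ratio is 1 / 1.558 = 0.642.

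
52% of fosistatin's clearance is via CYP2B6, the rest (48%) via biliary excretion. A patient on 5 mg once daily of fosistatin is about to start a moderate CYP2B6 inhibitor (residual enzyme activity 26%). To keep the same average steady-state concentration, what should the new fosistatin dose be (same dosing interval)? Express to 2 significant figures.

CYP2B6: 0.52 × 0.26 = 0.1352
Other: 0.48 (unchanged)
Relative clearance = 0.1352 + 0.48 = 0.6152.
Css,avg = (dose rate)/CL, so holding Css fixed requires dose ∝ CL: 5 × 0.6152 = 3.1 mg.

3.1 mg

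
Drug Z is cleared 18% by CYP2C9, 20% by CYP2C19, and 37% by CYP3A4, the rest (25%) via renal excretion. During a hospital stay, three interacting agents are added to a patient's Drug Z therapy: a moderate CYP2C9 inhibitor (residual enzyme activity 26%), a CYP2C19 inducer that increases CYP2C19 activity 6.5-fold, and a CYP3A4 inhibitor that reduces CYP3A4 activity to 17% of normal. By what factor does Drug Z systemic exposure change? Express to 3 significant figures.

The CYP2C9 pathway (18% of clearance) is reduced to 0.26× activity: 0.18 × 0.26 = 0.0468.
The CYP2C19 pathway (20% of clearance) rises to 6.5× activity: 0.2 × 6.5 = 1.3.
The CYP3A4 pathway (37% of clearance) drops to 0.17× activity: 0.37 × 0.17 = 0.0629.
The remaining 25% of clearance is unaffected.
Relative clearance = 0.0468 + 1.3 + 0.0629 + 0.25 = 1.6597.
Net systemic exposure ratio = 1 / 1.6597 = 0.603.

0.603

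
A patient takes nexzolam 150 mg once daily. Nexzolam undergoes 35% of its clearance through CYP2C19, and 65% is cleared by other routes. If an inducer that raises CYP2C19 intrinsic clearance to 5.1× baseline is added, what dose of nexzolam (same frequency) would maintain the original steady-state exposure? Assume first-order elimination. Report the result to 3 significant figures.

365 mg

The CYP2C19 pathway (35% of clearance) rises to 5.1× activity: 0.35 × 5.1 = 1.785.
The remaining 65% of clearance is unaffected.
CL_new/CL_old = 1.785 + 0.65 = 2.435.
To maintain the same steady-state level, dose must scale with clearance: new dose = 150 × 2.435 = 365 mg.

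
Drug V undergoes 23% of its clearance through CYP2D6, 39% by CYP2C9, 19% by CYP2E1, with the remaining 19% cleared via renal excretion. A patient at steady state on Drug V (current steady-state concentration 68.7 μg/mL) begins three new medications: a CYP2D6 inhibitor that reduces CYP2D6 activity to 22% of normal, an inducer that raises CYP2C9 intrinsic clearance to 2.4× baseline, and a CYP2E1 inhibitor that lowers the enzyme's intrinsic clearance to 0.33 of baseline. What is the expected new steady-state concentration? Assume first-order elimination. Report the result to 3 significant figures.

The CYP2D6 pathway (23% of clearance) falls to 0.22× activity: 0.23 × 0.22 = 0.0506.
The CYP2C9 pathway (39% of clearance) is boosted to 2.4× activity: 0.39 × 2.4 = 0.936.
The CYP2E1 pathway (19% of clearance) drops to 0.33× activity: 0.19 × 0.33 = 0.0627.
The remaining 19% of clearance is unaffected.
New clearance relative to baseline: 0.0506 + 0.936 + 0.0627 + 0.19 = 1.2393.
Steady-state concentration ∝ 1/CL: new value = 68.7 / 1.2393 = 55.4 μg/mL.

55.4 μg/mL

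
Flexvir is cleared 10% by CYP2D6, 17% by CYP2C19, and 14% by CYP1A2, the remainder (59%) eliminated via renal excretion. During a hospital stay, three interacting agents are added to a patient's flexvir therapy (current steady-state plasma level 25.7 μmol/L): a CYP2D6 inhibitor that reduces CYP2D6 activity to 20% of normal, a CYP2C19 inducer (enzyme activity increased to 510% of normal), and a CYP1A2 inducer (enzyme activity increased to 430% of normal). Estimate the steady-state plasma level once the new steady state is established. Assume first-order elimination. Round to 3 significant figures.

12.4 μmol/L

CYP2D6: 0.1 × 0.2 = 0.02
CYP2C19: 0.17 × 5.1 = 0.867
CYP1A2: 0.14 × 4.3 = 0.602
Other: 0.59 (unchanged)
New clearance relative to baseline: 0.02 + 0.867 + 0.602 + 0.59 = 2.079.
New steady-state plasma level = 25.7 / 2.079 = 12.4 μmol/L (concentration scales inversely with clearance).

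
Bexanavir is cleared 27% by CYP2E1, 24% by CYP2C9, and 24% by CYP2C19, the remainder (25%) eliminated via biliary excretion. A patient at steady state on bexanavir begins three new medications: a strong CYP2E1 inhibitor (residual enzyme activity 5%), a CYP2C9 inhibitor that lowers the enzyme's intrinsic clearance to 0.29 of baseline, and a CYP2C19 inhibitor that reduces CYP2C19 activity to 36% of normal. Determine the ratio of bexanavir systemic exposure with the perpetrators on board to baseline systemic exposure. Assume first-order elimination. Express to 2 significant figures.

CYP2E1: 0.27 × 0.05 = 0.0135
CYP2C9: 0.24 × 0.29 = 0.0696
CYP2C19: 0.24 × 0.36 = 0.0864
Other: 0.25 (unchanged)
New clearance relative to baseline: 0.0135 + 0.0696 + 0.0864 + 0.25 = 0.4195.
Systemic exposure ∝ 1/CL: fold-change = 1 / 0.4195 = 2.4.

2.4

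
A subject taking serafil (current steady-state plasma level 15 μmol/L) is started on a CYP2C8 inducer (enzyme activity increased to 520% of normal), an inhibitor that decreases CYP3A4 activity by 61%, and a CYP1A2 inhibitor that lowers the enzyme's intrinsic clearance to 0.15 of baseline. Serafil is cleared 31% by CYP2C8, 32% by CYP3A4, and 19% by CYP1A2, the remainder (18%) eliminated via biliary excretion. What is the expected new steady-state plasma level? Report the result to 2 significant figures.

7.7 μmol/L

The CYP2C8 pathway (31% of clearance) is boosted to 5.2× activity: 0.31 × 5.2 = 1.612.
The CYP3A4 pathway (32% of clearance) falls to 0.39× activity: 0.32 × 0.39 = 0.1248.
The CYP1A2 pathway (19% of clearance) drops to 0.15× activity: 0.19 × 0.15 = 0.0285.
Non-CYP routes (18%) are unchanged.
CL_new/CL_old = 1.612 + 0.1248 + 0.0285 + 0.18 = 1.9453.
Steady-state plasma level ∝ 1/CL: new value = 15 / 1.9453 = 7.7 μmol/L.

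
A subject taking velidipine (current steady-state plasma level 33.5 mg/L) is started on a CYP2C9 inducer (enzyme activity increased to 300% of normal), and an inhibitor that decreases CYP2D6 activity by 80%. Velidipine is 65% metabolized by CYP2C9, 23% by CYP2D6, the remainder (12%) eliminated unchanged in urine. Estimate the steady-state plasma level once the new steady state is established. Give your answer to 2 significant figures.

The CYP2C9 pathway (65% of clearance) is boosted to 3× activity: 0.65 × 3 = 1.95.
The CYP2D6 pathway (23% of clearance) falls to 0.2× activity: 0.23 × 0.2 = 0.046.
The remaining 12% of clearance is unaffected.
CL_new/CL_old = 1.95 + 0.046 + 0.12 = 2.116.
New steady-state plasma level = 33.5 / 2.116 = 16 mg/L (concentration scales inversely with clearance).

16 mg/L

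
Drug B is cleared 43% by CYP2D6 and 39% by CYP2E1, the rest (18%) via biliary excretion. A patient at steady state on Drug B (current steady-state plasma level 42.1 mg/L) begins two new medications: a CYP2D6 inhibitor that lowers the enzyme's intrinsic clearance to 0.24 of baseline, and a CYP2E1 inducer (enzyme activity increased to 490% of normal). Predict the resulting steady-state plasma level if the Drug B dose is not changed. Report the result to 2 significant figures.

The CYP2D6 pathway (43% of clearance) falls to 0.24× activity: 0.43 × 0.24 = 0.1032.
The CYP2E1 pathway (39% of clearance) is boosted to 4.9× activity: 0.39 × 4.9 = 1.911.
The remaining 18% of clearance is unaffected.
New clearance relative to baseline: 0.1032 + 1.911 + 0.18 = 2.1942.
Dividing the baseline by the relative clearance: 42.1 / 2.1942 = 19 mg/L.

19 mg/L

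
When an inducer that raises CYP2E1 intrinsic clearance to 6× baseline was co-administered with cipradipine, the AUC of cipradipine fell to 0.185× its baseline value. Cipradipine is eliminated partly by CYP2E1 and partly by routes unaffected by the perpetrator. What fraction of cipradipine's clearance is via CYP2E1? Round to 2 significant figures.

Write x for the fraction cleared via CYP2E1. The observed AUC change means clearance rose to 1/0.185 = 5.405 of baseline.
Setting x·6 + (1 − x) = 5.405 and solving: x = (5.405 − 1)/(6 − 1) = 0.88.

0.88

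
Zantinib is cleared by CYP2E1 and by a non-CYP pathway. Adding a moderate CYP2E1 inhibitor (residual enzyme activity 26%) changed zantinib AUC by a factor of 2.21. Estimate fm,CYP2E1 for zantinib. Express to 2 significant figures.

Call the CYP2E1 fraction fm. After the interaction, CL_new/CL_old = fm × 0.26 + (1 − fm).
AUC ratio = 1 / (new CL fraction), so new CL fraction = 1 / 2.21 = 0.4525.
fm × 0.26 + 1 − fm = 0.4525  ⇒  fm × (0.26 − 1) = −0.5475  ⇒  fm = 0.74.

0.74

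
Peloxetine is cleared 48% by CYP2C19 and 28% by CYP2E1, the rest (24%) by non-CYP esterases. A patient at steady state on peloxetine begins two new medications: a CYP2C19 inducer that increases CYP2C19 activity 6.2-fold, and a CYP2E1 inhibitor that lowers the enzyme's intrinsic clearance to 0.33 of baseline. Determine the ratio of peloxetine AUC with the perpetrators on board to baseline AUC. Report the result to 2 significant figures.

0.30

The CYP2C19 pathway (48% of clearance) is boosted to 6.2× activity: 0.48 × 6.2 = 2.976.
The CYP2E1 pathway (28% of clearance) drops to 0.33× activity: 0.28 × 0.33 = 0.0924.
The remaining 24% of clearance is unaffected.
New clearance relative to baseline: 2.976 + 0.0924 + 0.24 = 3.3084.
Because AUC varies inversely with clearance, the combined effect is 1 / 3.3084 = 0.30.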